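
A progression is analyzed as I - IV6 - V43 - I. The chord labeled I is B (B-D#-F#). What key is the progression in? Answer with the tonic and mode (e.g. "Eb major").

B major

The chord B is a major triad rooted on B; its label is I.
If B is scale degree 1 and the mode makes that degree carry a major triad, the tonic is B and the mode is major.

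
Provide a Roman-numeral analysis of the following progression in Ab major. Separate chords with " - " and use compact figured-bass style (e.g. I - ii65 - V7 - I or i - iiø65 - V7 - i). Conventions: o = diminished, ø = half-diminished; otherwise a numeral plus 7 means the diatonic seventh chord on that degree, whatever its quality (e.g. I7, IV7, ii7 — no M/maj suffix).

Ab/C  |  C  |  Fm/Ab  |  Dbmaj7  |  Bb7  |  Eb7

I6 - V/vi - vi6 - IV7 - V7/V - V7

Ab/C: major triad on Ab = scale degree 1 → I6.
C: a major triad on C, the applied dominant of vi → V/vi.
Fm/Ab: minor triad on F = scale degree 6 → vi6.
Dbmaj7: major seventh chord on Db = scale degree 4 → IV7.
Bb7: chromatic; Bb is V of V, so V7/V.
Eb7: root Eb is the dominant; dominant seventh chord there is V7.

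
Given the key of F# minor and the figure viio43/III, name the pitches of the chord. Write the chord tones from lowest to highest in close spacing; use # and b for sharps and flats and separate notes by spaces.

The slash marks an applied leading-tone chord: viio of III. In F# minor, III is A, so the leading tone to it is G#, a half step below.
Building a fully diminished seventh chord on G# gives G#-B-D-F.
With the 43 figure the chord is in second inversion; from the bass D upward in close position it reads D-F-G#-B.

D F G# B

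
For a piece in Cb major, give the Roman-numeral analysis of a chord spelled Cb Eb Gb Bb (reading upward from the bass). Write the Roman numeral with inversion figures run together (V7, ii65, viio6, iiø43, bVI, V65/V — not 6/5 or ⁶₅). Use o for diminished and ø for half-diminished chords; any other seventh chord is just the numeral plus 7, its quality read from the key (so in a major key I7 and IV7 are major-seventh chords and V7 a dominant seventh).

The pitches Cb-Eb-Gb-Bb form a major seventh chord rooted on Cb.
In Cb major, Cb is the tonic; the diatonic major seventh chord there is I7.

I7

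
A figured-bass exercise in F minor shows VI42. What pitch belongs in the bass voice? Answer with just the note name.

VI in F minor has root Db; the chord is Db-F-Ab-C.
The figure 42 means third inversion — the seventh is in the bass.

C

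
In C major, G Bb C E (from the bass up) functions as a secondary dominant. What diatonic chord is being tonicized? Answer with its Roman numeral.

IV

The chord is a dominant seventh chord on C.
A dominant resolves down a perfect fifth: C → F. In C major, F is scale degree 4, i.e. IV.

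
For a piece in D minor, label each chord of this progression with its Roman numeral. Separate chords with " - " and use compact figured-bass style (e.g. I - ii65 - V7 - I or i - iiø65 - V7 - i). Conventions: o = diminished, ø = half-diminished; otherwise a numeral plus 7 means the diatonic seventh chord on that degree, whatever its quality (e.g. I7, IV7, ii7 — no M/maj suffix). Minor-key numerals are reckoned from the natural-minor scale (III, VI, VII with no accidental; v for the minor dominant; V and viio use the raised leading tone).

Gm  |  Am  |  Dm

iv - v - i

Gm has root G, degree 4 in D minor, so iv.
Am has root A, degree 5 in D minor, so v.
Dm: root D is the tonic; minor triad there is i.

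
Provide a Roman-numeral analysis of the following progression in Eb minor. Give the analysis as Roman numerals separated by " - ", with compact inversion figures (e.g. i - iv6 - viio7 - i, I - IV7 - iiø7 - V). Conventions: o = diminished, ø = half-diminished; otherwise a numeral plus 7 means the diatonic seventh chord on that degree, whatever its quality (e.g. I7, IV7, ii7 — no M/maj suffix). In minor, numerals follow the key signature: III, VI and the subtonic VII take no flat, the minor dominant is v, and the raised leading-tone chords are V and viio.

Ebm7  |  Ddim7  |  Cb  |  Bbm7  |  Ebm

i7 - viio7 - VI - v7 - i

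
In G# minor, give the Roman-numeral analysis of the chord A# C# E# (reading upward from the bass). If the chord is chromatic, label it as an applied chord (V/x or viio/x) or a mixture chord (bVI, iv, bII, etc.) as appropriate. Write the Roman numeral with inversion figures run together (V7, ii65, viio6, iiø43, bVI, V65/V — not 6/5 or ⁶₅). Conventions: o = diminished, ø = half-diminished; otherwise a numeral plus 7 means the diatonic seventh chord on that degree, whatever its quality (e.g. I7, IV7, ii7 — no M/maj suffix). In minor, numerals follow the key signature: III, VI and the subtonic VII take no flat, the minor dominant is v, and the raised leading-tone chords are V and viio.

ii

Stacked in thirds the chord is A#-C#-E#: a minor triad on A#.
A# is the second degree of G# minor. This is the minor supertonic, borrowed from the parallel major (the Dorian ii).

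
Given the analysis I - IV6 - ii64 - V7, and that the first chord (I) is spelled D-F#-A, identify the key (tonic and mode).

D major

The chord D is a major triad rooted on D; its label is I.
If D is scale degree 1 and the mode makes that degree carry a major triad, the tonic is D and the mode is major.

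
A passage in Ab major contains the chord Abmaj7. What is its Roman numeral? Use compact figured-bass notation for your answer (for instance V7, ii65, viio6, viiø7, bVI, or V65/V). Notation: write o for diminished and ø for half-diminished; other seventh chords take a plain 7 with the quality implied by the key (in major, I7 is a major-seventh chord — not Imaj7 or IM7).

I7

Stacked in thirds the chord is Ab-C-Eb-G: a major seventh chord on Ab.
Ab is scale degree 1 in Ab major, and a major seventh chord on that degree is written I7.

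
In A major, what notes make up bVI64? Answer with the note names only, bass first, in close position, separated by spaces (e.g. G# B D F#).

C F A

Scale degree 6 in A major is F#; lowering it a half step gives F. bVI64 is a major triad on the lowered sixth degree, borrowed from the parallel minor.
So the chord is F-A-C.
The figured bass 64 indicates second inversion, placing the fifth (C) in the bass: C-F-A.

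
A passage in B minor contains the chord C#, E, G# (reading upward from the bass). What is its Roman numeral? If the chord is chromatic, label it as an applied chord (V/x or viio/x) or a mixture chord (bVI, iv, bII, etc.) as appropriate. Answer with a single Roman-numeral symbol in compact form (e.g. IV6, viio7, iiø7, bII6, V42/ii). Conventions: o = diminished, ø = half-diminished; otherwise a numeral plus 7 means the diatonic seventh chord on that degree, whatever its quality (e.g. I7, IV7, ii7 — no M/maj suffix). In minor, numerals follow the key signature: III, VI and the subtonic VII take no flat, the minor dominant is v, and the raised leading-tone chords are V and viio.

ii

Stacked in thirds the chord is C#-E-G#: a minor triad on C#.
C# is the second degree of B minor. This is the minor supertonic, borrowed from the parallel major (the Dorian ii).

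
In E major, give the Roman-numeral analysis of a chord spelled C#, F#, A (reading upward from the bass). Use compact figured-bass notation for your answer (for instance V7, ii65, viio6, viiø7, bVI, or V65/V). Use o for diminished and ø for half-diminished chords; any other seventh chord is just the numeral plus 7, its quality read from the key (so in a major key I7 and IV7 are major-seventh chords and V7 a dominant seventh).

ii64

Stacked in thirds the chord is F#-A-C#: a minor triad on F#.
In E major, F# is the supertonic; the diatonic minor triad there is ii.
With C# in the bass the chord is in second inversion, so the figured bass is 64.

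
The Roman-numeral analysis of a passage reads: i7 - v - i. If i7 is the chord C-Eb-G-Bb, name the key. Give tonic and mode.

The chord Cm7 is a minor seventh chord rooted on C; its label is i7.
If C is scale degree 1 and the mode makes that degree carry a minor seventh chord, the tonic is C and the mode is minor.

C minor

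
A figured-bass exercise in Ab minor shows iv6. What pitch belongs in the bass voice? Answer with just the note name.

Fb

iv in Ab minor has root Db; the chord is Db-Fb-Ab.
The figure 6 means first inversion — the third is in the bass.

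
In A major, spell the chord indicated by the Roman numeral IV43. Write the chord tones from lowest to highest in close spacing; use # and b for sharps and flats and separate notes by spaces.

A C# D F#

The numeral's case and figure indicate a major seventh chord. In A major its root, the fourth degree, is D.
Stacking thirds from D gives D-F#-A-C#.
The figured bass 43 indicates second inversion, placing the fifth (A) in the bass: A-C#-D-F#.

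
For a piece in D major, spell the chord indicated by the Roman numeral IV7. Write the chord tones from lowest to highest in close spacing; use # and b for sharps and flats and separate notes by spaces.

G B D F#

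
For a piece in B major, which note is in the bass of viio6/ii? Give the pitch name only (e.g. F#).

D#

The applied chord viio6/ii is rooted on B#: B#-D#-F#.
The figure 6 means first inversion — the third is in the bass.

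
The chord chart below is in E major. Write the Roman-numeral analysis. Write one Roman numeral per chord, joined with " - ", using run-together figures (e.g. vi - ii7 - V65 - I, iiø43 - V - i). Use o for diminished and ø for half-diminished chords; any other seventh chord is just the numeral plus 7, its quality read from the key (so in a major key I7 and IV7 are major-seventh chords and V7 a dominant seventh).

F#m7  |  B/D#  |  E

ii7 - V6 - I

F#m7: root F# is the supertonic; minor seventh chord there is ii7.
B/D#: root B is the dominant; major triad there is V6.
E has root E, degree 1 in E major, so I.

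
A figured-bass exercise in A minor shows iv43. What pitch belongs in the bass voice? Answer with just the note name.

A

iv in A minor has root D; the chord is D-F-A-C.
The figure 43 means second inversion — the fifth is in the bass.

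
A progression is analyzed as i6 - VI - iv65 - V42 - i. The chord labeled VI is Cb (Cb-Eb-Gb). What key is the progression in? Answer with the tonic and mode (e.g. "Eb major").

Eb minor

VI is given as Cb-Eb-Gb — a major triad with root Cb.
VI on Cb implies Cb is the submediant; that puts the tonic at Eb, and the uppercase numeral fits minor mode.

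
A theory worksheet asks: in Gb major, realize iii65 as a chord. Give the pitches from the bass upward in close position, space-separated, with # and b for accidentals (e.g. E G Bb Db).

Db F Ab Bb

In Gb major, the third degree is Bb, and the diatonic chord built there is a minor seventh chord.
That chord is spelled Bb-Db-F-Ab.
The figured bass 65 indicates first inversion, placing the third (Db) in the bass: Db-F-Ab-Bb.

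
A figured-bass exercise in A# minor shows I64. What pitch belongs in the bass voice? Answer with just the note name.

E#

I in A# minor has root A#; the chord is A#-C##-E#.
The figure 64 means second inversion — the fifth is in the bass.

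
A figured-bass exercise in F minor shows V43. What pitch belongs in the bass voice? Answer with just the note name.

G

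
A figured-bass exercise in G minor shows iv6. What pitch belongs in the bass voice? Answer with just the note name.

Eb

iv in G minor has root C; the chord is C-Eb-G.
The figure 6 means first inversion — the third is in the bass.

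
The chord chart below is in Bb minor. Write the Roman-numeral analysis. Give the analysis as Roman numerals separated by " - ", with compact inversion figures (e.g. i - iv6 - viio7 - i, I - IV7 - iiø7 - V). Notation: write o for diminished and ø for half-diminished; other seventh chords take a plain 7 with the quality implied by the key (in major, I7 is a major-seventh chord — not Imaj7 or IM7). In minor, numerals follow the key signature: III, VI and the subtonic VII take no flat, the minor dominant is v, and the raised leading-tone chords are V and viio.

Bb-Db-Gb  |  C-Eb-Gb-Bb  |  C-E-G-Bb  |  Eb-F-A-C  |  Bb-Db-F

Bb-Db-Gb has root Gb, degree 6 in Bb minor, so VI6.
C-Eb-Gb-Bb has root C, degree 2 in Bb minor, so iiø7.
C-E-G-Bb is the secondary dominant of V (dominant seventh chord on C): V7/V.
Eb-F-A-C: root F is the dominant; dominant seventh chord there is V42.
Bb-Db-F has root Bb, degree 1 in Bb minor, so i.

VI6 - iiø7 - V7/V - V42 - i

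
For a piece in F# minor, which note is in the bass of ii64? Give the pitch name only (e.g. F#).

ii in F# minor has root G#; the chord is G#-B-D#.
The figure 64 means second inversion — the fifth is in the bass.

D#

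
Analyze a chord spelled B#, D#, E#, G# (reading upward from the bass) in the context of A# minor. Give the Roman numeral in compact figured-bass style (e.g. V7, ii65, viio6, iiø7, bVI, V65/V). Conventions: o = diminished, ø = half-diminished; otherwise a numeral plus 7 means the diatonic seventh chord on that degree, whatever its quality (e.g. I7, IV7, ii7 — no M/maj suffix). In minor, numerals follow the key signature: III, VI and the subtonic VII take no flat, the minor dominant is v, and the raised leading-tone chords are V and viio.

v43

The pitches E#-G#-B#-D# form a minor seventh chord rooted on E#.
In A# minor, E# is the dominant; the diatonic minor seventh chord there is v7.
With B# in the bass the chord is in second inversion, so the figured bass is 43.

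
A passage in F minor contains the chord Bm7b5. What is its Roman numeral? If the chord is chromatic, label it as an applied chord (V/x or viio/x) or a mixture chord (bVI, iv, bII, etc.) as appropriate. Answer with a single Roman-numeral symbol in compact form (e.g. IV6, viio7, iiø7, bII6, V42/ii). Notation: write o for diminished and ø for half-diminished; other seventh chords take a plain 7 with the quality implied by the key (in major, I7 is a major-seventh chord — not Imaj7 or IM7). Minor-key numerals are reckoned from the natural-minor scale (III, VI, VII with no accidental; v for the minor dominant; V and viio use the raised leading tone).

Stacked in thirds the chord is B-D-F-A: a half-diminished seventh chord on B.
B sits a half step below C (V in F minor); a diminished chord there is the applied leading-tone chord of V.

viiø7/V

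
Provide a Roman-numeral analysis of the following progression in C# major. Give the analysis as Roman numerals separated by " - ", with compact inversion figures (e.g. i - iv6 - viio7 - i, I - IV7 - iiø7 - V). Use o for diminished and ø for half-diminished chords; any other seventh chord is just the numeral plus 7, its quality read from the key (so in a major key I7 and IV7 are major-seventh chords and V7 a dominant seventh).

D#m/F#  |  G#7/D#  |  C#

ii6 - V43 - I

D#m/F# has root D#, degree 2 in C# major, so ii6.
G#7/D#: dominant seventh chord on G# = scale degree 5 → V43.
C#: root C# is the tonic; major triad there is I.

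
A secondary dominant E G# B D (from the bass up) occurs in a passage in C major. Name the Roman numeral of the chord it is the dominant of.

vi

The chord is a dominant seventh chord on E.
A dominant resolves down a perfect fifth: E → A. In C major, A is scale degree 6, i.e. vi.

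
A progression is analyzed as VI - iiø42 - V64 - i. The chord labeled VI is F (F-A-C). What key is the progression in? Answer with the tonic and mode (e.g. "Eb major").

A minor

The anchor chord is a major triad on F, labeled VI.
VI on F implies F is the submediant; that puts the tonic at A, and the uppercase numeral fits minor mode.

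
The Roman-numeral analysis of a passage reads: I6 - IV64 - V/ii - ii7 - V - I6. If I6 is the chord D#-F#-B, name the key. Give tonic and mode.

The chord B/D# is a major triad rooted on B; its label is I6.
If B is scale degree 1 and the mode makes that degree carry a major triad, the tonic is B and the mode is major.

B major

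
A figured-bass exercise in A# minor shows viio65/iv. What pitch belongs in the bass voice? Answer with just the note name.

The applied chord viio65/iv is rooted on C##: C##-E#-G#-B.
The figure 65 means first inversion — the third is in the bass.

E#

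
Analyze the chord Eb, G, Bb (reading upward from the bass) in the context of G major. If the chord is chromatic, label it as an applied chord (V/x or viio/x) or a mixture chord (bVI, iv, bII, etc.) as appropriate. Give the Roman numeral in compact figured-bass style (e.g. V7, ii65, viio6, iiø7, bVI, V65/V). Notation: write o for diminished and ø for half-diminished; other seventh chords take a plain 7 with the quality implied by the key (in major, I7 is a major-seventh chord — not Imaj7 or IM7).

bVI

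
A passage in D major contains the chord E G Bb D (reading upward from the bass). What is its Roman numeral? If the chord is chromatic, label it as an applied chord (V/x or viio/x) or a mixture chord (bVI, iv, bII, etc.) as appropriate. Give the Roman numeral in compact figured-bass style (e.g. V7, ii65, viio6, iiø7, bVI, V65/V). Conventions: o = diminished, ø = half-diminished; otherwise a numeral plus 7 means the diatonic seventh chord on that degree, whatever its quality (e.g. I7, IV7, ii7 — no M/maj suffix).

iiø7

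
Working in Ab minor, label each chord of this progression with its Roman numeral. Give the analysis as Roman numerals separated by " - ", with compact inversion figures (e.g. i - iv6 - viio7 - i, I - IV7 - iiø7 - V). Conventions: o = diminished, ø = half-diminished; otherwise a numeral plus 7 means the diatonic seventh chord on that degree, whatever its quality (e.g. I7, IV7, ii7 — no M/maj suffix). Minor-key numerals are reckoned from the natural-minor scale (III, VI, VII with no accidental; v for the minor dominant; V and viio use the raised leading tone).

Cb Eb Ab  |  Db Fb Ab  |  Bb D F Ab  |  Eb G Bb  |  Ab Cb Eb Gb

i6 - iv - V7/V - V - i7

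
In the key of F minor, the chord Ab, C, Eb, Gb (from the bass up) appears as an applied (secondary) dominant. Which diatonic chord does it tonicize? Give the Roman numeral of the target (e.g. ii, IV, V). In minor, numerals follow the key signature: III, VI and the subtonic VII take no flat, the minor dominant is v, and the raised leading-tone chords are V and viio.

The chord is a dominant seventh chord on Ab.
A dominant resolves down a perfect fifth: Ab → Db. In F minor, Db is scale degree 6, i.e. VI.

VI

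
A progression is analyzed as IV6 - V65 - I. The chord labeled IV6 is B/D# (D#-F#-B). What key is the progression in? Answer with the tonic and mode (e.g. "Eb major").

F# major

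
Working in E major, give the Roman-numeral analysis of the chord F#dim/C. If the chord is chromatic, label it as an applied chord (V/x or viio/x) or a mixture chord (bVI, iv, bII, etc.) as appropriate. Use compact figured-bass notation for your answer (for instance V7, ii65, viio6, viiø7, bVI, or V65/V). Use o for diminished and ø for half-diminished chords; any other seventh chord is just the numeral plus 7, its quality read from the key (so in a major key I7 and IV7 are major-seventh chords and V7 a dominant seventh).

iio64

Stacked in thirds the chord is F#-A-C: a diminished triad on F#.
F# is the second degree of E major. This is the diminished supertonic triad, borrowed from the parallel minor.
With C in the bass the chord is in second inversion, so the figured bass is 64.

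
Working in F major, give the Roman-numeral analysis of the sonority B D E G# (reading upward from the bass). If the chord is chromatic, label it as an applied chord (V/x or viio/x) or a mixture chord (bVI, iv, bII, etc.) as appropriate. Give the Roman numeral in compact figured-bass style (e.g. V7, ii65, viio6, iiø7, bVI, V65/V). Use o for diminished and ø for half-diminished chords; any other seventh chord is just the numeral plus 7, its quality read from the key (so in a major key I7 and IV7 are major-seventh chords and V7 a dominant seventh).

V43/iii

The pitches E-G#-B-D form a dominant seventh chord rooted on E.
E is not a diatonic chord root with this quality in F major, but it lies a perfect fifth above A (iii), so the chord functions as an applied dominant of iii.
With B in the bass the chord is in second inversion, so the figured bass is 43.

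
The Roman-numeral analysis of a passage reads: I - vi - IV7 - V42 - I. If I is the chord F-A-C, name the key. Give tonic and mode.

F major

The anchor chord is a major triad on F, labeled I.
If F is scale degree 1 and the mode makes that degree carry a major triad, the tonic is F and the mode is major.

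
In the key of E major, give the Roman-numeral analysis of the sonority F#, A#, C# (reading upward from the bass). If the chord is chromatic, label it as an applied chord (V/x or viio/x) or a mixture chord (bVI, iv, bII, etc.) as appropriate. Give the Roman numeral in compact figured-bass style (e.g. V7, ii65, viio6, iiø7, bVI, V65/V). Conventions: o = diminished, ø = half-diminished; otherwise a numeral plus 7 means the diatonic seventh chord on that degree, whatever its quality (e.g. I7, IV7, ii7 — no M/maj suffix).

V/V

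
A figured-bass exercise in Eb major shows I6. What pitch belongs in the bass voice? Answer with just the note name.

G

I in Eb major has root Eb; the chord is Eb-G-Bb.
The figure 6 means first inversion — the third is in the bass.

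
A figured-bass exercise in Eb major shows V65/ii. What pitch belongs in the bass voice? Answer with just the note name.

E

The applied chord V65/ii is rooted on C: C-E-G-Bb.
The figure 65 means first inversion — the third is in the bass.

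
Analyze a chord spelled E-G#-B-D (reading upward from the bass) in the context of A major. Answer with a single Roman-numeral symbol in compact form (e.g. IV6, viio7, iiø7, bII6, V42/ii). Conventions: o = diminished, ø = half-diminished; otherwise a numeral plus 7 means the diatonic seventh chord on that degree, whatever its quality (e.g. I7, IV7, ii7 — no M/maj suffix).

The pitches E-G#-B-D form a dominant seventh chord rooted on E.
In A major, E is the dominant; the diatonic dominant seventh chord there is V7.

V7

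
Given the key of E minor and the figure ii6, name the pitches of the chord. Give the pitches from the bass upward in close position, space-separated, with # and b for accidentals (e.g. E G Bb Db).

A C# F#

ii6 is the minor supertonic, borrowed from the parallel major (the Dorian ii). In E minor that root is F#.
So the chord is F#-A-C#.
The figured bass 6 indicates first inversion, placing the third (A) in the bass: A-C#-F#.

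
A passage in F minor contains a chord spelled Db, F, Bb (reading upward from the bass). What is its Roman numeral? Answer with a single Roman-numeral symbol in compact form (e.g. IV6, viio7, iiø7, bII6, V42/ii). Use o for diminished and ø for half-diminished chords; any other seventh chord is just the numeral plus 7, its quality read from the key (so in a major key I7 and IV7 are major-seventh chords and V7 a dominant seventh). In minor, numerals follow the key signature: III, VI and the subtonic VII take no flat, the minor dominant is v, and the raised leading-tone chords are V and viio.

The pitches Bb-Db-F form a minor triad rooted on Bb.
In F minor, Bb is the subdominant; the diatonic minor triad there is iv.
With Db in the bass the chord is in first inversion, so the figured bass is 6.

iv6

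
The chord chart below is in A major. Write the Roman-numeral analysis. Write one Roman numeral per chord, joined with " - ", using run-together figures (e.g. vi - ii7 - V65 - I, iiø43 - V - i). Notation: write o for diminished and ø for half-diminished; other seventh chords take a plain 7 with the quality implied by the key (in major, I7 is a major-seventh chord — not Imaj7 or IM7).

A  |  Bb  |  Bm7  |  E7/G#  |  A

I - bII - ii7 - V65 - I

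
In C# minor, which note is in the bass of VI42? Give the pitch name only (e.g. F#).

VI in C# minor has root A; the chord is A-C#-E-G#.
The figure 42 means third inversion — the seventh is in the bass.

G#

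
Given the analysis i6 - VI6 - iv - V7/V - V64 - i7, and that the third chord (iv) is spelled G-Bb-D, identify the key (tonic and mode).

iv is given as G-Bb-D — a minor triad with root G.
If G is scale degree 4 and the mode makes that degree carry a minor triad, the tonic is D and the mode is minor.

D minor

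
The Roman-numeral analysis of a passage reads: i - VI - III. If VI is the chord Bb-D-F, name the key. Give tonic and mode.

D minor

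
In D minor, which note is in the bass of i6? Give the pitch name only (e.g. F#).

F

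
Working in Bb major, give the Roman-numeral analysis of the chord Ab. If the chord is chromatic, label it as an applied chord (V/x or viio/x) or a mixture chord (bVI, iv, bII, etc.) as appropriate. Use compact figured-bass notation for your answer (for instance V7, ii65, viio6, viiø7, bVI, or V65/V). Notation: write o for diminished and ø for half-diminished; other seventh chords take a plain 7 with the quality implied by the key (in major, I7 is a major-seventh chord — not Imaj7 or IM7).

bVII

Stacked in thirds the chord is Ab-C-Eb: a major triad on Ab.
Ab is the lowered seventh degree of Bb major (diatonic 7 would be A). This is a major triad on the lowered seventh degree (the subtonic), borrowed from the parallel minor.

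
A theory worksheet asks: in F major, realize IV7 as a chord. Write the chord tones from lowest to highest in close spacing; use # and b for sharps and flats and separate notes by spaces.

The numeral's case and figure indicate a major seventh chord. In F major its root, the subdominant, is Bb.
That chord is spelled Bb-D-F-A.

Bb D F A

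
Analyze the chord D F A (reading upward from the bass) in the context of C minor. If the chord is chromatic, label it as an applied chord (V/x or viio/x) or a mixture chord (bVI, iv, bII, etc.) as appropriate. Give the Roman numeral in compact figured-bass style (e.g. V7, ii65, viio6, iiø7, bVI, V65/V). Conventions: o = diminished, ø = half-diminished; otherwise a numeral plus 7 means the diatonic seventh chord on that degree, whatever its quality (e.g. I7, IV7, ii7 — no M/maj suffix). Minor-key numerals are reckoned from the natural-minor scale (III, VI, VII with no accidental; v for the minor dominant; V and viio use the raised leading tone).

ii

Stacked in thirds the chord is D-F-A: a minor triad on D.
D is the second degree of C minor. This is the minor supertonic, borrowed from the parallel major (the Dorian ii).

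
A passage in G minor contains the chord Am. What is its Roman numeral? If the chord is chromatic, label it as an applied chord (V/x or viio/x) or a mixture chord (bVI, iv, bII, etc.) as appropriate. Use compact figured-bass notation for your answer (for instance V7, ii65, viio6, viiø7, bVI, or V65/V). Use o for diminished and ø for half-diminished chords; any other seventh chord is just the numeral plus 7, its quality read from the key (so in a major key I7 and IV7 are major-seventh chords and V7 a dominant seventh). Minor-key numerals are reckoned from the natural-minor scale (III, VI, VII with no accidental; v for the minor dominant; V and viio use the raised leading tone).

The pitches A-C-E form a minor triad rooted on A.
A is the second degree of G minor. This is the minor supertonic, borrowed from the parallel major (the Dorian ii).

ii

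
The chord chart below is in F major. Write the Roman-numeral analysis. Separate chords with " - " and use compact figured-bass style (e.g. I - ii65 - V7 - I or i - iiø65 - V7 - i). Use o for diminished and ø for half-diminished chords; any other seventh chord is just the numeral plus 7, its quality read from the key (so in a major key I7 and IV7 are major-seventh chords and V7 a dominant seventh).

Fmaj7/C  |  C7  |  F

Fmaj7/C: root F is the tonic; major seventh chord there is I43.
C7: dominant seventh chord on C = scale degree 5 → V7.
F: root F is the tonic; major triad there is I.

I43 - V7 - I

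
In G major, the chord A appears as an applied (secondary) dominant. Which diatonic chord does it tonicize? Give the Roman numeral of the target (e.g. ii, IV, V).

V

The chord is a major triad on A.
A dominant resolves down a perfect fifth: A → D. In G major, D is scale degree 5, i.e. V.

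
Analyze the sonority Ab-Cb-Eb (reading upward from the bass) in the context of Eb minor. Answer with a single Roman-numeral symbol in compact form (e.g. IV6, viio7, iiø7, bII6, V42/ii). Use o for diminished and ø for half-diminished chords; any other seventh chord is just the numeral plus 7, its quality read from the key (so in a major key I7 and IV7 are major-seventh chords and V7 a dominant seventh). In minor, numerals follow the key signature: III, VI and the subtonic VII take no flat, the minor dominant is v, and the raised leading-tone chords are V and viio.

Stacked in thirds the chord is Ab-Cb-Eb: a minor triad on Ab.
In Eb minor, Ab is the subdominant; the diatonic minor triad there is iv.

iv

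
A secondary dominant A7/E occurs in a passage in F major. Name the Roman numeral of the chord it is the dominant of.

The chord is a dominant seventh chord on A.
A dominant resolves down a perfect fifth: A → D. In F major, D is scale degree 6, i.e. vi.

vi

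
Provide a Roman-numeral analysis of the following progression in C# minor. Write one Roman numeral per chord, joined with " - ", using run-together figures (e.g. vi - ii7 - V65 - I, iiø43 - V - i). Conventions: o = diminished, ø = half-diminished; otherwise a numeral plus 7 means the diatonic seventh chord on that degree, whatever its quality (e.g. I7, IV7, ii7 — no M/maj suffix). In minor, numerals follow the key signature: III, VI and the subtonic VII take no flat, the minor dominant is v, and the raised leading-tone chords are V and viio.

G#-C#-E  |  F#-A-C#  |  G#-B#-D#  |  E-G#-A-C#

G#-C#-E: minor triad on C# = scale degree 1 → i64.
F#-A-C# has root F#, degree 4 in C# minor, so iv.
G#-B#-D# has root G#, degree 5 in C# minor, so V.
E-G#-A-C#: root A is the submediant; major seventh chord there is VI43.

i64 - iv - V - VI43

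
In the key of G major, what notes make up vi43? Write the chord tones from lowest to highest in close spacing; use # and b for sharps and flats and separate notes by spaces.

B D E G

In G major, scale degree 6 is E, and the diatonic chord built there is a minor seventh chord.
Stacking thirds from E gives E-G-B-D.
With the 43 figure the chord is in second inversion; from the bass B upward in close position it reads B-D-E-G.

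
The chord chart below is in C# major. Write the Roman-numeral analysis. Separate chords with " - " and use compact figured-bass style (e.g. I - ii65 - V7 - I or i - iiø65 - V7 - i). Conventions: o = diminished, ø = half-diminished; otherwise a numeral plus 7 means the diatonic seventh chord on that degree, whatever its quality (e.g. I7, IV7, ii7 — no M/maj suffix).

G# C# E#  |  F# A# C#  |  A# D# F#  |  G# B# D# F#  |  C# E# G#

G#-C#-E#: major triad on C# = scale degree 1 → I64.
F#-A#-C# has root F#, degree 4 in C# major, so IV.
A#-D#-F#: minor triad on D# = scale degree 2 → ii64.
G#-B#-D#-F#: root G# is the dominant; dominant seventh chord there is V7.
C#-E#-G#: root C# is the tonic; major triad there is I.

I64 - IV - ii64 - V7 - I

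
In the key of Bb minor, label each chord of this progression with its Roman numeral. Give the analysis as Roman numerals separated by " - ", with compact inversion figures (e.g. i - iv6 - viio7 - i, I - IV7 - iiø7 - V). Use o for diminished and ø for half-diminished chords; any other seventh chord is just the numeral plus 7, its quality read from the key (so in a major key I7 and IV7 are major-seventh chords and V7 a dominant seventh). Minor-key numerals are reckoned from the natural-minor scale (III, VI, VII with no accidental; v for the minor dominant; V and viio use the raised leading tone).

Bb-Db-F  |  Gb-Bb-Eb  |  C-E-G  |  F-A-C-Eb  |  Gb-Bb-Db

Bb-Db-F has root Bb, degree 1 in Bb minor, so i.
Gb-Bb-Eb: minor triad on Eb = scale degree 4 → iv6.
C-E-G: a major triad on C, the applied dominant of V → V/V.
F-A-C-Eb: dominant seventh chord on F = scale degree 5 → V7.
Gb-Bb-Db: major triad on Gb = scale degree 6 → VI.

i - iv6 - V/V - V7 - VI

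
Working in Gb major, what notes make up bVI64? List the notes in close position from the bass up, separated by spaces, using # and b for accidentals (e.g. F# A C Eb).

Scale degree 6 in Gb major is Eb; lowering it a half step gives Ebb. bVI64 is a major triad on the lowered sixth degree, borrowed from the parallel minor.
So the chord is Ebb-Gb-Bbb, a major triad.
With the 64 figure the chord is in second inversion; from the bass Bbb upward in close position it reads Bbb-Ebb-Gb.

Bbb Ebb Gb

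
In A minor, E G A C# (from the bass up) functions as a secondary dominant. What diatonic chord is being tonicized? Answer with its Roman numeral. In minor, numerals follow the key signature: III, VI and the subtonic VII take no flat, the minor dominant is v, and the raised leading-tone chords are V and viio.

The chord is a dominant seventh chord on A.
A dominant resolves down a perfect fifth: A → D. In A minor, D is scale degree 4, i.e. iv.

iv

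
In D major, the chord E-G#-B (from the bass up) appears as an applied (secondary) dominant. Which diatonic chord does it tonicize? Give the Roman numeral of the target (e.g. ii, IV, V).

V

The chord is a major triad on E.
A dominant resolves down a perfect fifth: E → A. In D major, A is scale degree 5, i.e. V.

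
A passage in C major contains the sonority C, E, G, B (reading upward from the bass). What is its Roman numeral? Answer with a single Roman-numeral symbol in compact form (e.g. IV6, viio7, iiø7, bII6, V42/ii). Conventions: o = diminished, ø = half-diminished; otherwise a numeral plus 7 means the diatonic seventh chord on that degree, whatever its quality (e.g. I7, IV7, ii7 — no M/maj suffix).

I7

Stacked in thirds the chord is C-E-G-B: a major seventh chord on C.
C is scale degree 1 in C major, and a major seventh chord on that degree is written I7.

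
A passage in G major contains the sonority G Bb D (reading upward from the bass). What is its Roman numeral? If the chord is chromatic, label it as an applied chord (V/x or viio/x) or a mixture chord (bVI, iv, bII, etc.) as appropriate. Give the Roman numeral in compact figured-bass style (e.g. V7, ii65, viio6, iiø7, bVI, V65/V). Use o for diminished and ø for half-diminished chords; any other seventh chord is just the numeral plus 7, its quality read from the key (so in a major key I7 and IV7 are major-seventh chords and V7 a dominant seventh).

i

Stacked in thirds the chord is G-Bb-D: a minor triad on G.
G is the first degree of G major. This is the minor tonic, borrowed from the parallel minor.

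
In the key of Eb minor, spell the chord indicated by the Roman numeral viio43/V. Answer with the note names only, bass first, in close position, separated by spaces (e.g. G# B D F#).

Eb Gb A C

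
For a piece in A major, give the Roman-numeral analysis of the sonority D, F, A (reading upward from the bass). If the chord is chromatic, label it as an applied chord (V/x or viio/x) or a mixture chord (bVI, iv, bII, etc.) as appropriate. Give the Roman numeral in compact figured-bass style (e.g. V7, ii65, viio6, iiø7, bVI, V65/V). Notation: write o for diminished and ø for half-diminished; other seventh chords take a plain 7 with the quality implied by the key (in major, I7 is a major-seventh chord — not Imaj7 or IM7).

iv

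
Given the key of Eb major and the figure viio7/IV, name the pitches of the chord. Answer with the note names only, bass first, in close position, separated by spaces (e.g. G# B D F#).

The slash marks an applied leading-tone chord: viio of IV. In Eb major, IV is Ab, so the leading tone to it is G, a half step below.
Building a fully diminished seventh chord on G gives G-Bb-Db-Fb.

G Bb Db Fb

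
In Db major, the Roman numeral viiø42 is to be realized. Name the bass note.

Bb

viiø in Db major has root C; the chord is C-Eb-Gb-Bb.
The figure 42 means third inversion — the seventh is in the bass.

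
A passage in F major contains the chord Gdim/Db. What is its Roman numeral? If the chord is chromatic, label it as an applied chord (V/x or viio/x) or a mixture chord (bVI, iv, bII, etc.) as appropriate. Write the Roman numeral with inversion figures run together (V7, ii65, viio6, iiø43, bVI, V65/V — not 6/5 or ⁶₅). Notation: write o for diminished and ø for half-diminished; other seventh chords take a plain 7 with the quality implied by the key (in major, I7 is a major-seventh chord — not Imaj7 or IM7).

iio64

The pitches G-Bb-Db form a diminished triad rooted on G.
G is the second degree of F major. This is the diminished supertonic triad, borrowed from the parallel minor.
With Db in the bass the chord is in second inversion, so the figured bass is 64.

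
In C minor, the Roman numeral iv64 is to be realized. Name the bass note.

C

iv in C minor has root F; the chord is F-Ab-C.
The figure 64 means second inversion — the fifth is in the bass.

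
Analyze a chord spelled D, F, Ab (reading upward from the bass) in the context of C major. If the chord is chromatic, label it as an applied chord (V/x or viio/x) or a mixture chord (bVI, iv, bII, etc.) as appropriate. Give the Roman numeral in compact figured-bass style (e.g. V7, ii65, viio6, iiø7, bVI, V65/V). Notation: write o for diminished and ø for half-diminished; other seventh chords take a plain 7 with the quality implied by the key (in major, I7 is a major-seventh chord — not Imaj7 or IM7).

iio

Stacked in thirds the chord is D-F-Ab: a diminished triad on D.
D is the second degree of C major. This is the diminished supertonic triad, borrowed from the parallel minor.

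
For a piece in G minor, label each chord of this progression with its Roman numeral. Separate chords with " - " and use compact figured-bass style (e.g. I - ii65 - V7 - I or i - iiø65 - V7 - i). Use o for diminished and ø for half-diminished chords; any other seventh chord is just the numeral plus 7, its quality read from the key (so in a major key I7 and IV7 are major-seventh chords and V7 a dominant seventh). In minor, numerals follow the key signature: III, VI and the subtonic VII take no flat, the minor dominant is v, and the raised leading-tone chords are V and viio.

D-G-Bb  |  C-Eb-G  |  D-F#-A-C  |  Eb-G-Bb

i64 - iv - V7 - VI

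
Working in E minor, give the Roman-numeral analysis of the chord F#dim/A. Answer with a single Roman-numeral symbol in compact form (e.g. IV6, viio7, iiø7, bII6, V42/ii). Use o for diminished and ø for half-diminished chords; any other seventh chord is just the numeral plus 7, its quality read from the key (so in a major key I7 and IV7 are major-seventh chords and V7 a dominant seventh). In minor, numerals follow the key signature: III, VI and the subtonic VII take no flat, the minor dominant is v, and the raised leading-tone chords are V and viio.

iio6

Stacked in thirds the chord is F#-A-C: a diminished triad on F#.
F# is scale degree 2 in E minor, and a diminished triad on that degree is written iio.
With A in the bass the chord is in first inversion, so the figured bass is 6.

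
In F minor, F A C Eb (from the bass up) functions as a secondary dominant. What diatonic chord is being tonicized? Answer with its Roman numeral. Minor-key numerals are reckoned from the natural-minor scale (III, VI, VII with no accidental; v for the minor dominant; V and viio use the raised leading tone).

The chord is a dominant seventh chord on F.
A dominant resolves down a perfect fifth: F → Bb. In F minor, Bb is scale degree 4, i.e. iv.

iv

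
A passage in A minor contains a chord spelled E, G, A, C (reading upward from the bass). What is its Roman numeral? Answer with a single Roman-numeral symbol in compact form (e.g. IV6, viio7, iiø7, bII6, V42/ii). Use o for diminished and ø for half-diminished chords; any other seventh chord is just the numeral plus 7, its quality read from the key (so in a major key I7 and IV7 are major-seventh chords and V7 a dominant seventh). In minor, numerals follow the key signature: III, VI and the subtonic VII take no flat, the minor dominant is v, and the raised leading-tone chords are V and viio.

The pitches A-C-E-G form a minor seventh chord rooted on A.
In A minor, A is the tonic; the diatonic minor seventh chord there is i7.
With E in the bass the chord is in second inversion, so the figured bass is 43.

i43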